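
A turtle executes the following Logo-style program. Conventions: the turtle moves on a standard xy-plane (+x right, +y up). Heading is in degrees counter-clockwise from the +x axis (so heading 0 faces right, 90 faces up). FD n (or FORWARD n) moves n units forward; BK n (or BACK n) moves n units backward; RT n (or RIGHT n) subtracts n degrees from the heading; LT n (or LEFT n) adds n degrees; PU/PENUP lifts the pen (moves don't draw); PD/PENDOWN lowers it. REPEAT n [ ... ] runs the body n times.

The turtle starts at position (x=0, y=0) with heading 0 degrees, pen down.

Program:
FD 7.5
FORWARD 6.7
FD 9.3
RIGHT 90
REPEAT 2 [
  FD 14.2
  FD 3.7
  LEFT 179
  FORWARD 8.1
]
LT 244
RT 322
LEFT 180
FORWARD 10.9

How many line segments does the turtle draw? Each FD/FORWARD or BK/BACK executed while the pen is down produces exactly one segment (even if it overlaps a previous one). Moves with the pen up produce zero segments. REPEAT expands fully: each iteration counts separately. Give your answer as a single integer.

Executing turtle program step by step:
Start: pos=(0,0), heading=0, pen down
FD 7.5: (0,0) -> (7.5,0) [heading=0, draw]
FD 6.7: (7.5,0) -> (14.2,0) [heading=0, draw]
FD 9.3: (14.2,0) -> (23.5,0) [heading=0, draw]
RT 90: heading 0 -> 270
REPEAT 2 [
  -- iteration 1/2 --
  FD 14.2: (23.5,0) -> (23.5,-14.2) [heading=270, draw]
  FD 3.7: (23.5,-14.2) -> (23.5,-17.9) [heading=270, draw]
  LT 179: heading 270 -> 89
  FD 8.1: (23.5,-17.9) -> (23.641,-9.801) [heading=89, draw]
  -- iteration 2/2 --
  FD 14.2: (23.641,-9.801) -> (23.889,4.397) [heading=89, draw]
  FD 3.7: (23.889,4.397) -> (23.954,8.096) [heading=89, draw]
  LT 179: heading 89 -> 268
  FD 8.1: (23.954,8.096) -> (23.671,0.001) [heading=268, draw]
]
LT 244: heading 268 -> 152
RT 322: heading 152 -> 190
LT 180: heading 190 -> 10
FD 10.9: (23.671,0.001) -> (34.405,1.894) [heading=10, draw]
Final: pos=(34.405,1.894), heading=10, 10 segment(s) drawn
Segments drawn: 10

Answer: 10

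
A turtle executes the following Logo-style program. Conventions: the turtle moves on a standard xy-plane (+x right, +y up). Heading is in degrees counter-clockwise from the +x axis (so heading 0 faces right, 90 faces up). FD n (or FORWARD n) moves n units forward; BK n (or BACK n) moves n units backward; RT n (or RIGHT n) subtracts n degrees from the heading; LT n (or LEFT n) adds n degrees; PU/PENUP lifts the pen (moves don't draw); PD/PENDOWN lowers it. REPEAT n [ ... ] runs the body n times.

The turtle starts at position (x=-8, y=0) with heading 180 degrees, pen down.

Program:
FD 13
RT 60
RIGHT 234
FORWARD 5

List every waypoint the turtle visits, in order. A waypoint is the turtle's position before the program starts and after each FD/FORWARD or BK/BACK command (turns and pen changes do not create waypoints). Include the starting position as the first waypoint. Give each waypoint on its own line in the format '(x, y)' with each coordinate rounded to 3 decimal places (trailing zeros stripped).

Executing turtle program step by step:
Start: pos=(-8,0), heading=180, pen down
FD 13: (-8,0) -> (-21,0) [heading=180, draw]
RT 60: heading 180 -> 120
RT 234: heading 120 -> 246
FD 5: (-21,0) -> (-23.034,-4.568) [heading=246, draw]
Final: pos=(-23.034,-4.568), heading=246, 2 segment(s) drawn
Waypoints (3 total):
(-8, 0)
(-21, 0)
(-23.034, -4.568)

Answer: (-8, 0)
(-21, 0)
(-23.034, -4.568)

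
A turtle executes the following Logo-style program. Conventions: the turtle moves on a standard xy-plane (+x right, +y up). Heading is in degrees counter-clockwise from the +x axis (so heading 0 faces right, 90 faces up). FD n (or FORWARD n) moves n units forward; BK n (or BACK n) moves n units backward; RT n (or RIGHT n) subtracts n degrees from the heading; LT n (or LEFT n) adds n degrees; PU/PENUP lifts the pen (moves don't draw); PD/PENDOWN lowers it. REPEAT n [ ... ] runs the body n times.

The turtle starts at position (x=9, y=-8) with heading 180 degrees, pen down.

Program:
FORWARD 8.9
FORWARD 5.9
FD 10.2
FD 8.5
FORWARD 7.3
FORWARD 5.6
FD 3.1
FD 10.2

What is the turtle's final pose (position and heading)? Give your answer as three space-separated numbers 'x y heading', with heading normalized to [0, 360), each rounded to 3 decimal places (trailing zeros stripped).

Executing turtle program step by step:
Start: pos=(9,-8), heading=180, pen down
FD 8.9: (9,-8) -> (0.1,-8) [heading=180, draw]
FD 5.9: (0.1,-8) -> (-5.8,-8) [heading=180, draw]
FD 10.2: (-5.8,-8) -> (-16,-8) [heading=180, draw]
FD 8.5: (-16,-8) -> (-24.5,-8) [heading=180, draw]
FD 7.3: (-24.5,-8) -> (-31.8,-8) [heading=180, draw]
FD 5.6: (-31.8,-8) -> (-37.4,-8) [heading=180, draw]
FD 3.1: (-37.4,-8) -> (-40.5,-8) [heading=180, draw]
FD 10.2: (-40.5,-8) -> (-50.7,-8) [heading=180, draw]
Final: pos=(-50.7,-8), heading=180, 8 segment(s) drawn

Answer: -50.7 -8 180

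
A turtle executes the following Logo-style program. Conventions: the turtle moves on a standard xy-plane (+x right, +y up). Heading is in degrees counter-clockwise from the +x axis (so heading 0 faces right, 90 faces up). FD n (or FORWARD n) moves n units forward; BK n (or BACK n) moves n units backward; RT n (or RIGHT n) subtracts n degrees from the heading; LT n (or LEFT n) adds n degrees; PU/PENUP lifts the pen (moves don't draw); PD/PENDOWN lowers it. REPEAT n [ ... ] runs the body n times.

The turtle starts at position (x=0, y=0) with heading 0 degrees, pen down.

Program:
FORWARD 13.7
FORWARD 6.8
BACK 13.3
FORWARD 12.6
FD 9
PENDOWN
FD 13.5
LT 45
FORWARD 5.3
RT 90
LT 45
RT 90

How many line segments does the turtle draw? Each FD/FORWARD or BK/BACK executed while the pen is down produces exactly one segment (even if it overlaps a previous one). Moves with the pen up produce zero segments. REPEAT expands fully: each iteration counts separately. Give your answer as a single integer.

Answer: 7

Derivation:
Executing turtle program step by step:
Start: pos=(0,0), heading=0, pen down
FD 13.7: (0,0) -> (13.7,0) [heading=0, draw]
FD 6.8: (13.7,0) -> (20.5,0) [heading=0, draw]
BK 13.3: (20.5,0) -> (7.2,0) [heading=0, draw]
FD 12.6: (7.2,0) -> (19.8,0) [heading=0, draw]
FD 9: (19.8,0) -> (28.8,0) [heading=0, draw]
PD: pen down
FD 13.5: (28.8,0) -> (42.3,0) [heading=0, draw]
LT 45: heading 0 -> 45
FD 5.3: (42.3,0) -> (46.048,3.748) [heading=45, draw]
RT 90: heading 45 -> 315
LT 45: heading 315 -> 0
RT 90: heading 0 -> 270
Final: pos=(46.048,3.748), heading=270, 7 segment(s) drawn
Segments drawn: 7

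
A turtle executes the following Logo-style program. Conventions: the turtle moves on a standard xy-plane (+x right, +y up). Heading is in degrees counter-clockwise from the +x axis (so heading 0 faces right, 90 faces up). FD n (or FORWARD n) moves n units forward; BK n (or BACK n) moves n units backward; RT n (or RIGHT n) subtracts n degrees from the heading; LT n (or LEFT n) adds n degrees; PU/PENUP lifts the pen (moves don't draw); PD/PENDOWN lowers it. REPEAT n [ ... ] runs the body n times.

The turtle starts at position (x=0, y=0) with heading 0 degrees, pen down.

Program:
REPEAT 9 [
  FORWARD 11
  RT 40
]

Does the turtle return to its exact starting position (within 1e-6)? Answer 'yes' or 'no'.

Answer: yes

Derivation:
Executing turtle program step by step:
Start: pos=(0,0), heading=0, pen down
REPEAT 9 [
  -- iteration 1/9 --
  FD 11: (0,0) -> (11,0) [heading=0, draw]
  RT 40: heading 0 -> 320
  -- iteration 2/9 --
  FD 11: (11,0) -> (19.426,-7.071) [heading=320, draw]
  RT 40: heading 320 -> 280
  -- iteration 3/9 --
  FD 11: (19.426,-7.071) -> (21.337,-17.904) [heading=280, draw]
  RT 40: heading 280 -> 240
  -- iteration 4/9 --
  FD 11: (21.337,-17.904) -> (15.837,-27.43) [heading=240, draw]
  RT 40: heading 240 -> 200
  -- iteration 5/9 --
  FD 11: (15.837,-27.43) -> (5.5,-31.192) [heading=200, draw]
  RT 40: heading 200 -> 160
  -- iteration 6/9 --
  FD 11: (5.5,-31.192) -> (-4.837,-27.43) [heading=160, draw]
  RT 40: heading 160 -> 120
  -- iteration 7/9 --
  FD 11: (-4.837,-27.43) -> (-10.337,-17.904) [heading=120, draw]
  RT 40: heading 120 -> 80
  -- iteration 8/9 --
  FD 11: (-10.337,-17.904) -> (-8.426,-7.071) [heading=80, draw]
  RT 40: heading 80 -> 40
  -- iteration 9/9 --
  FD 11: (-8.426,-7.071) -> (0,0) [heading=40, draw]
  RT 40: heading 40 -> 0
]
Final: pos=(0,0), heading=0, 9 segment(s) drawn

Start position: (0, 0)
Final position: (0, 0)
Distance = 0; < 1e-6 -> CLOSED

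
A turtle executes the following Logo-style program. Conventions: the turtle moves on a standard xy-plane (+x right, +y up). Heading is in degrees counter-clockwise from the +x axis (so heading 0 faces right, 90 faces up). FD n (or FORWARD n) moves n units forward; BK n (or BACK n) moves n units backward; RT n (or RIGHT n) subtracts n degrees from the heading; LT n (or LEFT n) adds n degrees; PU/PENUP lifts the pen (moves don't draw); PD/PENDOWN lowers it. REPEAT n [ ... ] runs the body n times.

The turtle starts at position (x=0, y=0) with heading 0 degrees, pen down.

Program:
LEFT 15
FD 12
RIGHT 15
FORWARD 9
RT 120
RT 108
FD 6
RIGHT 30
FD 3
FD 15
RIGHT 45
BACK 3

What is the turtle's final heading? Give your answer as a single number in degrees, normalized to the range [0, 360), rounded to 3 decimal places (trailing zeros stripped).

Executing turtle program step by step:
Start: pos=(0,0), heading=0, pen down
LT 15: heading 0 -> 15
FD 12: (0,0) -> (11.591,3.106) [heading=15, draw]
RT 15: heading 15 -> 0
FD 9: (11.591,3.106) -> (20.591,3.106) [heading=0, draw]
RT 120: heading 0 -> 240
RT 108: heading 240 -> 132
FD 6: (20.591,3.106) -> (16.576,7.565) [heading=132, draw]
RT 30: heading 132 -> 102
FD 3: (16.576,7.565) -> (15.953,10.499) [heading=102, draw]
FD 15: (15.953,10.499) -> (12.834,25.171) [heading=102, draw]
RT 45: heading 102 -> 57
BK 3: (12.834,25.171) -> (11.2,22.655) [heading=57, draw]
Final: pos=(11.2,22.655), heading=57, 6 segment(s) drawn

Answer: 57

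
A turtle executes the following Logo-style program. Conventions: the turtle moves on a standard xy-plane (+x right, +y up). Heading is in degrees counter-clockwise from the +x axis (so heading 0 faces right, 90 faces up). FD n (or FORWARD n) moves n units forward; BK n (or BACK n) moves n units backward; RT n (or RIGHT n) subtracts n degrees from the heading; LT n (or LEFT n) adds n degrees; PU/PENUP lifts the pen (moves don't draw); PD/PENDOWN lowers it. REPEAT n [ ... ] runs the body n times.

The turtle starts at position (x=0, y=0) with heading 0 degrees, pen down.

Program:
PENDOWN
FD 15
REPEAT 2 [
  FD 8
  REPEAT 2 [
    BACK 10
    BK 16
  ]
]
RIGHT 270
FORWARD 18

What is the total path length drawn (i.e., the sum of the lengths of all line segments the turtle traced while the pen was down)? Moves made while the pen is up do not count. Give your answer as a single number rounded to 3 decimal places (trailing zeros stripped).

Answer: 153

Derivation:
Executing turtle program step by step:
Start: pos=(0,0), heading=0, pen down
PD: pen down
FD 15: (0,0) -> (15,0) [heading=0, draw]
REPEAT 2 [
  -- iteration 1/2 --
  FD 8: (15,0) -> (23,0) [heading=0, draw]
  REPEAT 2 [
    -- iteration 1/2 --
    BK 10: (23,0) -> (13,0) [heading=0, draw]
    BK 16: (13,0) -> (-3,0) [heading=0, draw]
    -- iteration 2/2 --
    BK 10: (-3,0) -> (-13,0) [heading=0, draw]
    BK 16: (-13,0) -> (-29,0) [heading=0, draw]
  ]
  -- iteration 2/2 --
  FD 8: (-29,0) -> (-21,0) [heading=0, draw]
  REPEAT 2 [
    -- iteration 1/2 --
    BK 10: (-21,0) -> (-31,0) [heading=0, draw]
    BK 16: (-31,0) -> (-47,0) [heading=0, draw]
    -- iteration 2/2 --
    BK 10: (-47,0) -> (-57,0) [heading=0, draw]
    BK 16: (-57,0) -> (-73,0) [heading=0, draw]
  ]
]
RT 270: heading 0 -> 90
FD 18: (-73,0) -> (-73,18) [heading=90, draw]
Final: pos=(-73,18), heading=90, 12 segment(s) drawn

Segment lengths:
  seg 1: (0,0) -> (15,0), length = 15
  seg 2: (15,0) -> (23,0), length = 8
  seg 3: (23,0) -> (13,0), length = 10
  seg 4: (13,0) -> (-3,0), length = 16
  seg 5: (-3,0) -> (-13,0), length = 10
  seg 6: (-13,0) -> (-29,0), length = 16
  seg 7: (-29,0) -> (-21,0), length = 8
  seg 8: (-21,0) -> (-31,0), length = 10
  seg 9: (-31,0) -> (-47,0), length = 16
  seg 10: (-47,0) -> (-57,0), length = 10
  seg 11: (-57,0) -> (-73,0), length = 16
  seg 12: (-73,0) -> (-73,18), length = 18
Total = 153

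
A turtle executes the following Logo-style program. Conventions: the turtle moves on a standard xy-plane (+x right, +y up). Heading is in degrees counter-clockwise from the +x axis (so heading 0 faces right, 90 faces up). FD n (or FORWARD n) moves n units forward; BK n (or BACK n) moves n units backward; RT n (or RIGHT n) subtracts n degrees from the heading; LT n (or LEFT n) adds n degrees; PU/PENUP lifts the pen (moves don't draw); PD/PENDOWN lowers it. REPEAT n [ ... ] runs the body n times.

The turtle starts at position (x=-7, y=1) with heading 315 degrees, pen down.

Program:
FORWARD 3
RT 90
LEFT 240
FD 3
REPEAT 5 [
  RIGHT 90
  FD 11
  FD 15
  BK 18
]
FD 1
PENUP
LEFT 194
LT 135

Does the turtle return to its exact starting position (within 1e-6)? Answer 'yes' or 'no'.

Executing turtle program step by step:
Start: pos=(-7,1), heading=315, pen down
FD 3: (-7,1) -> (-4.879,-1.121) [heading=315, draw]
RT 90: heading 315 -> 225
LT 240: heading 225 -> 105
FD 3: (-4.879,-1.121) -> (-5.655,1.776) [heading=105, draw]
REPEAT 5 [
  -- iteration 1/5 --
  RT 90: heading 105 -> 15
  FD 11: (-5.655,1.776) -> (4.97,4.623) [heading=15, draw]
  FD 15: (4.97,4.623) -> (19.459,8.506) [heading=15, draw]
  BK 18: (19.459,8.506) -> (2.072,3.847) [heading=15, draw]
  -- iteration 2/5 --
  RT 90: heading 15 -> 285
  FD 11: (2.072,3.847) -> (4.919,-6.778) [heading=285, draw]
  FD 15: (4.919,-6.778) -> (8.802,-21.267) [heading=285, draw]
  BK 18: (8.802,-21.267) -> (4.143,-3.88) [heading=285, draw]
  -- iteration 3/5 --
  RT 90: heading 285 -> 195
  FD 11: (4.143,-3.88) -> (-6.482,-6.727) [heading=195, draw]
  FD 15: (-6.482,-6.727) -> (-20.971,-10.61) [heading=195, draw]
  BK 18: (-20.971,-10.61) -> (-3.585,-5.951) [heading=195, draw]
  -- iteration 4/5 --
  RT 90: heading 195 -> 105
  FD 11: (-3.585,-5.951) -> (-6.432,4.674) [heading=105, draw]
  FD 15: (-6.432,4.674) -> (-10.314,19.163) [heading=105, draw]
  BK 18: (-10.314,19.163) -> (-5.655,1.776) [heading=105, draw]
  -- iteration 5/5 --
  RT 90: heading 105 -> 15
  FD 11: (-5.655,1.776) -> (4.97,4.623) [heading=15, draw]
  FD 15: (4.97,4.623) -> (19.459,8.506) [heading=15, draw]
  BK 18: (19.459,8.506) -> (2.072,3.847) [heading=15, draw]
]
FD 1: (2.072,3.847) -> (3.038,4.106) [heading=15, draw]
PU: pen up
LT 194: heading 15 -> 209
LT 135: heading 209 -> 344
Final: pos=(3.038,4.106), heading=344, 18 segment(s) drawn

Start position: (-7, 1)
Final position: (3.038, 4.106)
Distance = 10.508; >= 1e-6 -> NOT closed

Answer: no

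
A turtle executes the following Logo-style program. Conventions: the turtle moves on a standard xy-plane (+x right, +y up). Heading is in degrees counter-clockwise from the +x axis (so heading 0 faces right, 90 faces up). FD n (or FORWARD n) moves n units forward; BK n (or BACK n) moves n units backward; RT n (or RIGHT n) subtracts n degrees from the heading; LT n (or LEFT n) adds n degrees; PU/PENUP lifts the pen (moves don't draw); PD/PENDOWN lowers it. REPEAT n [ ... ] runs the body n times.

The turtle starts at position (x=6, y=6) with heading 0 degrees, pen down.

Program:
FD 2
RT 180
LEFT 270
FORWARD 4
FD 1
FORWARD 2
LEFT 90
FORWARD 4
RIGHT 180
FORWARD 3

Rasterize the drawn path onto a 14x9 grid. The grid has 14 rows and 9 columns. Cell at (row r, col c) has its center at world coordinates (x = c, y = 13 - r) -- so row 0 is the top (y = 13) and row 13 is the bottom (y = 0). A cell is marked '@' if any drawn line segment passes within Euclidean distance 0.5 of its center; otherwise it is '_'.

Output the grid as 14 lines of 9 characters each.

Segment 0: (6,6) -> (8,6)
Segment 1: (8,6) -> (8,10)
Segment 2: (8,10) -> (8,11)
Segment 3: (8,11) -> (8,13)
Segment 4: (8,13) -> (4,13)
Segment 5: (4,13) -> (7,13)

Answer: ____@@@@@
________@
________@
________@
________@
________@
________@
______@@@
_________
_________
_________
_________
_________
_________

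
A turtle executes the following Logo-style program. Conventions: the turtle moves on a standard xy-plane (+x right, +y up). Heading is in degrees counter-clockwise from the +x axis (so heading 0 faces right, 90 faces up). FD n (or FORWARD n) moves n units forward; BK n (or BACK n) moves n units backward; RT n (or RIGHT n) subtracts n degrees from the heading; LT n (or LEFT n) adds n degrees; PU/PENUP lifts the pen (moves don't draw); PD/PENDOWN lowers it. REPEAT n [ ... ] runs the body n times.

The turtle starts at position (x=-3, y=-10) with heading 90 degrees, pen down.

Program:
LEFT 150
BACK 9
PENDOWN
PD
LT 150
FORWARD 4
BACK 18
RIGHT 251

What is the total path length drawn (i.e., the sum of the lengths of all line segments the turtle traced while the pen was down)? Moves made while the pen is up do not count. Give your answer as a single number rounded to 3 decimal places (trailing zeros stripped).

Executing turtle program step by step:
Start: pos=(-3,-10), heading=90, pen down
LT 150: heading 90 -> 240
BK 9: (-3,-10) -> (1.5,-2.206) [heading=240, draw]
PD: pen down
PD: pen down
LT 150: heading 240 -> 30
FD 4: (1.5,-2.206) -> (4.964,-0.206) [heading=30, draw]
BK 18: (4.964,-0.206) -> (-10.624,-9.206) [heading=30, draw]
RT 251: heading 30 -> 139
Final: pos=(-10.624,-9.206), heading=139, 3 segment(s) drawn

Segment lengths:
  seg 1: (-3,-10) -> (1.5,-2.206), length = 9
  seg 2: (1.5,-2.206) -> (4.964,-0.206), length = 4
  seg 3: (4.964,-0.206) -> (-10.624,-9.206), length = 18
Total = 31

Answer: 31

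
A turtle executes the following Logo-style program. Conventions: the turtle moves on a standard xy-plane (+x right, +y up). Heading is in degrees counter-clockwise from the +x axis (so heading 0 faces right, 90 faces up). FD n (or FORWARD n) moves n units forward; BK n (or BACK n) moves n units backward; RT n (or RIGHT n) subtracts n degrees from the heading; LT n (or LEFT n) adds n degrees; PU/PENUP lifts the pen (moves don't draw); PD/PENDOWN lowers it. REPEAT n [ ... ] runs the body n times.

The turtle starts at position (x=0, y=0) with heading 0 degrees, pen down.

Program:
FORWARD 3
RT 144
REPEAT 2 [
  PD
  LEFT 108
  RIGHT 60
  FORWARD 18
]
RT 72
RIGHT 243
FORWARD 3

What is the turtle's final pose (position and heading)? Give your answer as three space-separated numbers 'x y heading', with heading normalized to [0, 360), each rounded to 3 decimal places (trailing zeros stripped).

Answer: 16.159 -31.435 357

Derivation:
Executing turtle program step by step:
Start: pos=(0,0), heading=0, pen down
FD 3: (0,0) -> (3,0) [heading=0, draw]
RT 144: heading 0 -> 216
REPEAT 2 [
  -- iteration 1/2 --
  PD: pen down
  LT 108: heading 216 -> 324
  RT 60: heading 324 -> 264
  FD 18: (3,0) -> (1.118,-17.901) [heading=264, draw]
  -- iteration 2/2 --
  PD: pen down
  LT 108: heading 264 -> 12
  RT 60: heading 12 -> 312
  FD 18: (1.118,-17.901) -> (13.163,-31.278) [heading=312, draw]
]
RT 72: heading 312 -> 240
RT 243: heading 240 -> 357
FD 3: (13.163,-31.278) -> (16.159,-31.435) [heading=357, draw]
Final: pos=(16.159,-31.435), heading=357, 4 segment(s) drawn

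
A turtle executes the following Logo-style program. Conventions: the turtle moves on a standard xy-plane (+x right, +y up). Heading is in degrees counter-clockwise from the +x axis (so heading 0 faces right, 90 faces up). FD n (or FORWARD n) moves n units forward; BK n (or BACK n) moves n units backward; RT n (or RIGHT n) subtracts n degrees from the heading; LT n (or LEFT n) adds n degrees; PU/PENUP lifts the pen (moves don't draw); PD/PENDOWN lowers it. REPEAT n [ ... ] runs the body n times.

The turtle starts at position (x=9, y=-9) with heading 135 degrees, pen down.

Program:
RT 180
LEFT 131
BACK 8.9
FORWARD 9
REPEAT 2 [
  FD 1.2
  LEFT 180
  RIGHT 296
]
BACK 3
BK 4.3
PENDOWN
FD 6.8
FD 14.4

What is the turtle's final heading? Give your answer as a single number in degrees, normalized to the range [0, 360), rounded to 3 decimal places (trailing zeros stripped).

Executing turtle program step by step:
Start: pos=(9,-9), heading=135, pen down
RT 180: heading 135 -> 315
LT 131: heading 315 -> 86
BK 8.9: (9,-9) -> (8.379,-17.878) [heading=86, draw]
FD 9: (8.379,-17.878) -> (9.007,-8.9) [heading=86, draw]
REPEAT 2 [
  -- iteration 1/2 --
  FD 1.2: (9.007,-8.9) -> (9.091,-7.703) [heading=86, draw]
  LT 180: heading 86 -> 266
  RT 296: heading 266 -> 330
  -- iteration 2/2 --
  FD 1.2: (9.091,-7.703) -> (10.13,-8.303) [heading=330, draw]
  LT 180: heading 330 -> 150
  RT 296: heading 150 -> 214
]
BK 3: (10.13,-8.303) -> (12.617,-6.626) [heading=214, draw]
BK 4.3: (12.617,-6.626) -> (16.182,-4.221) [heading=214, draw]
PD: pen down
FD 6.8: (16.182,-4.221) -> (10.544,-8.024) [heading=214, draw]
FD 14.4: (10.544,-8.024) -> (-1.394,-16.076) [heading=214, draw]
Final: pos=(-1.394,-16.076), heading=214, 8 segment(s) drawn

Answer: 214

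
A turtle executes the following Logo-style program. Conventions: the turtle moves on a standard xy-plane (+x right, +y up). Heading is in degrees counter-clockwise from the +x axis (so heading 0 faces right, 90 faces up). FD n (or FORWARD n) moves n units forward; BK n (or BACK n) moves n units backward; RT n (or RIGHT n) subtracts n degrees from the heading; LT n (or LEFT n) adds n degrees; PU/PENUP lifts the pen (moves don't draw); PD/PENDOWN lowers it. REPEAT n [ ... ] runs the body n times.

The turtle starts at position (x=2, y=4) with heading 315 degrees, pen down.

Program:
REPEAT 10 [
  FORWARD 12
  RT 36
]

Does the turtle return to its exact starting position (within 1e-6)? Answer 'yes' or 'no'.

Answer: yes

Derivation:
Executing turtle program step by step:
Start: pos=(2,4), heading=315, pen down
REPEAT 10 [
  -- iteration 1/10 --
  FD 12: (2,4) -> (10.485,-4.485) [heading=315, draw]
  RT 36: heading 315 -> 279
  -- iteration 2/10 --
  FD 12: (10.485,-4.485) -> (12.362,-16.338) [heading=279, draw]
  RT 36: heading 279 -> 243
  -- iteration 3/10 --
  FD 12: (12.362,-16.338) -> (6.915,-27.03) [heading=243, draw]
  RT 36: heading 243 -> 207
  -- iteration 4/10 --
  FD 12: (6.915,-27.03) -> (-3.777,-32.478) [heading=207, draw]
  RT 36: heading 207 -> 171
  -- iteration 5/10 --
  FD 12: (-3.777,-32.478) -> (-15.63,-30.6) [heading=171, draw]
  RT 36: heading 171 -> 135
  -- iteration 6/10 --
  FD 12: (-15.63,-30.6) -> (-24.115,-22.115) [heading=135, draw]
  RT 36: heading 135 -> 99
  -- iteration 7/10 --
  FD 12: (-24.115,-22.115) -> (-25.992,-10.263) [heading=99, draw]
  RT 36: heading 99 -> 63
  -- iteration 8/10 --
  FD 12: (-25.992,-10.263) -> (-20.544,0.429) [heading=63, draw]
  RT 36: heading 63 -> 27
  -- iteration 9/10 --
  FD 12: (-20.544,0.429) -> (-9.852,5.877) [heading=27, draw]
  RT 36: heading 27 -> 351
  -- iteration 10/10 --
  FD 12: (-9.852,5.877) -> (2,4) [heading=351, draw]
  RT 36: heading 351 -> 315
]
Final: pos=(2,4), heading=315, 10 segment(s) drawn

Start position: (2, 4)
Final position: (2, 4)
Distance = 0; < 1e-6 -> CLOSED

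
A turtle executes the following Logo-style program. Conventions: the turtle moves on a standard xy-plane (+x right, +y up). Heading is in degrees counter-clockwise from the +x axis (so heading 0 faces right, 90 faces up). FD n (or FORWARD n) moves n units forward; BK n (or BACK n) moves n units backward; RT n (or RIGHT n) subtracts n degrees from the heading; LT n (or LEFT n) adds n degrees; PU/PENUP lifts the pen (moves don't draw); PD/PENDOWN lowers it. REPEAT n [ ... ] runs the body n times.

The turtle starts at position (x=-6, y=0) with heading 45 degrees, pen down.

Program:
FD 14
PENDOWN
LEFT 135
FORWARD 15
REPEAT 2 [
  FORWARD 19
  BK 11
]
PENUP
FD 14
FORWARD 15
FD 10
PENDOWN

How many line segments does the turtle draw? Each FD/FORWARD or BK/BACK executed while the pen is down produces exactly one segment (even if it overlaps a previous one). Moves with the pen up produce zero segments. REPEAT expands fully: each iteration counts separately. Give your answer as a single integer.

Executing turtle program step by step:
Start: pos=(-6,0), heading=45, pen down
FD 14: (-6,0) -> (3.899,9.899) [heading=45, draw]
PD: pen down
LT 135: heading 45 -> 180
FD 15: (3.899,9.899) -> (-11.101,9.899) [heading=180, draw]
REPEAT 2 [
  -- iteration 1/2 --
  FD 19: (-11.101,9.899) -> (-30.101,9.899) [heading=180, draw]
  BK 11: (-30.101,9.899) -> (-19.101,9.899) [heading=180, draw]
  -- iteration 2/2 --
  FD 19: (-19.101,9.899) -> (-38.101,9.899) [heading=180, draw]
  BK 11: (-38.101,9.899) -> (-27.101,9.899) [heading=180, draw]
]
PU: pen up
FD 14: (-27.101,9.899) -> (-41.101,9.899) [heading=180, move]
FD 15: (-41.101,9.899) -> (-56.101,9.899) [heading=180, move]
FD 10: (-56.101,9.899) -> (-66.101,9.899) [heading=180, move]
PD: pen down
Final: pos=(-66.101,9.899), heading=180, 6 segment(s) drawn
Segments drawn: 6

Answer: 6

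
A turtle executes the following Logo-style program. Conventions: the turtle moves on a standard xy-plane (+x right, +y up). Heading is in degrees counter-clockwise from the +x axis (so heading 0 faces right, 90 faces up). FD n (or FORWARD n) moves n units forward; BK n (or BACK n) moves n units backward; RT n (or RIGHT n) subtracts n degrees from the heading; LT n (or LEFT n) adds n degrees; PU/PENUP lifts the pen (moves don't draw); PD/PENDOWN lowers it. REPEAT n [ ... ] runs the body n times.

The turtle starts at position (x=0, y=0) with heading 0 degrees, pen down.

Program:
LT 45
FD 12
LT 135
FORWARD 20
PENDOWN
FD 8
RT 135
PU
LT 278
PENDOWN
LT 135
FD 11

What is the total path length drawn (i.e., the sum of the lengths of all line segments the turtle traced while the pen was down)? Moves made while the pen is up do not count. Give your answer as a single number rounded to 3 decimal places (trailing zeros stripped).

Answer: 51

Derivation:
Executing turtle program step by step:
Start: pos=(0,0), heading=0, pen down
LT 45: heading 0 -> 45
FD 12: (0,0) -> (8.485,8.485) [heading=45, draw]
LT 135: heading 45 -> 180
FD 20: (8.485,8.485) -> (-11.515,8.485) [heading=180, draw]
PD: pen down
FD 8: (-11.515,8.485) -> (-19.515,8.485) [heading=180, draw]
RT 135: heading 180 -> 45
PU: pen up
LT 278: heading 45 -> 323
PD: pen down
LT 135: heading 323 -> 98
FD 11: (-19.515,8.485) -> (-21.046,19.378) [heading=98, draw]
Final: pos=(-21.046,19.378), heading=98, 4 segment(s) drawn

Segment lengths:
  seg 1: (0,0) -> (8.485,8.485), length = 12
  seg 2: (8.485,8.485) -> (-11.515,8.485), length = 20
  seg 3: (-11.515,8.485) -> (-19.515,8.485), length = 8
  seg 4: (-19.515,8.485) -> (-21.046,19.378), length = 11
Total = 51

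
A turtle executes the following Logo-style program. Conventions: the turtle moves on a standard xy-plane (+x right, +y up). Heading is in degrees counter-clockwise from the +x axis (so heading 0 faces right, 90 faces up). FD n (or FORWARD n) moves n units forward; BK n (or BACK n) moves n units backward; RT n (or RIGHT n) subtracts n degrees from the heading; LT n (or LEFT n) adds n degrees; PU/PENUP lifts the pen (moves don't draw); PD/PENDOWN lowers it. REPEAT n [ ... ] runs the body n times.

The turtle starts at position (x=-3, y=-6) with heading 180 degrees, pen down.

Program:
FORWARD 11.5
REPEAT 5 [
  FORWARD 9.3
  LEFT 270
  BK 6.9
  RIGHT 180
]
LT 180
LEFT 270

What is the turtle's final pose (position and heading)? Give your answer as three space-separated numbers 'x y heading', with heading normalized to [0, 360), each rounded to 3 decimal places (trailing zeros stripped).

Answer: -23.8 -12.9 0

Derivation:
Executing turtle program step by step:
Start: pos=(-3,-6), heading=180, pen down
FD 11.5: (-3,-6) -> (-14.5,-6) [heading=180, draw]
REPEAT 5 [
  -- iteration 1/5 --
  FD 9.3: (-14.5,-6) -> (-23.8,-6) [heading=180, draw]
  LT 270: heading 180 -> 90
  BK 6.9: (-23.8,-6) -> (-23.8,-12.9) [heading=90, draw]
  RT 180: heading 90 -> 270
  -- iteration 2/5 --
  FD 9.3: (-23.8,-12.9) -> (-23.8,-22.2) [heading=270, draw]
  LT 270: heading 270 -> 180
  BK 6.9: (-23.8,-22.2) -> (-16.9,-22.2) [heading=180, draw]
  RT 180: heading 180 -> 0
  -- iteration 3/5 --
  FD 9.3: (-16.9,-22.2) -> (-7.6,-22.2) [heading=0, draw]
  LT 270: heading 0 -> 270
  BK 6.9: (-7.6,-22.2) -> (-7.6,-15.3) [heading=270, draw]
  RT 180: heading 270 -> 90
  -- iteration 4/5 --
  FD 9.3: (-7.6,-15.3) -> (-7.6,-6) [heading=90, draw]
  LT 270: heading 90 -> 0
  BK 6.9: (-7.6,-6) -> (-14.5,-6) [heading=0, draw]
  RT 180: heading 0 -> 180
  -- iteration 5/5 --
  FD 9.3: (-14.5,-6) -> (-23.8,-6) [heading=180, draw]
  LT 270: heading 180 -> 90
  BK 6.9: (-23.8,-6) -> (-23.8,-12.9) [heading=90, draw]
  RT 180: heading 90 -> 270
]
LT 180: heading 270 -> 90
LT 270: heading 90 -> 0
Final: pos=(-23.8,-12.9), heading=0, 11 segment(s) drawn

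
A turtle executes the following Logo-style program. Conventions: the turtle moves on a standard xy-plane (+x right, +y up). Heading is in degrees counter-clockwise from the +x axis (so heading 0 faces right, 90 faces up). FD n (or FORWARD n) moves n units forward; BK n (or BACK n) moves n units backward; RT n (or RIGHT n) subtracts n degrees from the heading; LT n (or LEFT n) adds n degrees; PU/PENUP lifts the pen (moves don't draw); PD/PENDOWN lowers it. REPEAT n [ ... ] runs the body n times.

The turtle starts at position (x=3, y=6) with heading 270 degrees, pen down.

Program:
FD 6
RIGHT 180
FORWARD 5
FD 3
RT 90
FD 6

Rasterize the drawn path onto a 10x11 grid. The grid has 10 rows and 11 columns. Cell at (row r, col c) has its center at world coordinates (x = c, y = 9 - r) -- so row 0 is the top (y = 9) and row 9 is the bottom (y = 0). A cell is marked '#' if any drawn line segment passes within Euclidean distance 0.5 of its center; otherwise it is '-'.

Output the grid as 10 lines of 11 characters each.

Answer: -----------
---#######-
---#-------
---#-------
---#-------
---#-------
---#-------
---#-------
---#-------
---#-------

Derivation:
Segment 0: (3,6) -> (3,0)
Segment 1: (3,0) -> (3,5)
Segment 2: (3,5) -> (3,8)
Segment 3: (3,8) -> (9,8)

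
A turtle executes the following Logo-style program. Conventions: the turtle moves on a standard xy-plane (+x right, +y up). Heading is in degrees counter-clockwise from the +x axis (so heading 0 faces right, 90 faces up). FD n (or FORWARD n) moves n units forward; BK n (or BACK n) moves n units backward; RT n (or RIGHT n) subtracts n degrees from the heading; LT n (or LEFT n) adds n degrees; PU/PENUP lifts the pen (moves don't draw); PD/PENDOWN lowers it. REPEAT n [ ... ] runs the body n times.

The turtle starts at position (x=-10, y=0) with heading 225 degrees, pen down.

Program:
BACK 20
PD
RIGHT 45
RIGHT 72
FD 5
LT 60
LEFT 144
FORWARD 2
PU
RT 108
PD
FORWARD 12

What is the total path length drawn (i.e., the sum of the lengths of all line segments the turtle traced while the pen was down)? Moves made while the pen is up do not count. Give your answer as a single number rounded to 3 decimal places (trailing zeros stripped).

Executing turtle program step by step:
Start: pos=(-10,0), heading=225, pen down
BK 20: (-10,0) -> (4.142,14.142) [heading=225, draw]
PD: pen down
RT 45: heading 225 -> 180
RT 72: heading 180 -> 108
FD 5: (4.142,14.142) -> (2.597,18.897) [heading=108, draw]
LT 60: heading 108 -> 168
LT 144: heading 168 -> 312
FD 2: (2.597,18.897) -> (3.935,17.411) [heading=312, draw]
PU: pen up
RT 108: heading 312 -> 204
PD: pen down
FD 12: (3.935,17.411) -> (-7.027,12.53) [heading=204, draw]
Final: pos=(-7.027,12.53), heading=204, 4 segment(s) drawn

Segment lengths:
  seg 1: (-10,0) -> (4.142,14.142), length = 20
  seg 2: (4.142,14.142) -> (2.597,18.897), length = 5
  seg 3: (2.597,18.897) -> (3.935,17.411), length = 2
  seg 4: (3.935,17.411) -> (-7.027,12.53), length = 12
Total = 39

Answer: 39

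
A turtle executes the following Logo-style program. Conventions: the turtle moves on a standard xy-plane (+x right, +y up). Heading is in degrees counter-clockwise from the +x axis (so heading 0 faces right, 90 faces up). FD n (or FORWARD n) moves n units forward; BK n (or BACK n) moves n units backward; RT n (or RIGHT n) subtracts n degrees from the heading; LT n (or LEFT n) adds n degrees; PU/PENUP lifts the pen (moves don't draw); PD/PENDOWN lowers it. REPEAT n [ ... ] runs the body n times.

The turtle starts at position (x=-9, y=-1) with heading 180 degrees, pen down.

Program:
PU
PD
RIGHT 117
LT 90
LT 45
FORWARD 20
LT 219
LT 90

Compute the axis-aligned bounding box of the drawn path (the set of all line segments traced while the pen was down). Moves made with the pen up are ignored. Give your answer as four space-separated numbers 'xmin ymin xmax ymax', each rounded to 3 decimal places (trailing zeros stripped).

Executing turtle program step by step:
Start: pos=(-9,-1), heading=180, pen down
PU: pen up
PD: pen down
RT 117: heading 180 -> 63
LT 90: heading 63 -> 153
LT 45: heading 153 -> 198
FD 20: (-9,-1) -> (-28.021,-7.18) [heading=198, draw]
LT 219: heading 198 -> 57
LT 90: heading 57 -> 147
Final: pos=(-28.021,-7.18), heading=147, 1 segment(s) drawn

Segment endpoints: x in {-28.021, -9}, y in {-7.18, -1}
xmin=-28.021, ymin=-7.18, xmax=-9, ymax=-1

Answer: -28.021 -7.18 -9 -1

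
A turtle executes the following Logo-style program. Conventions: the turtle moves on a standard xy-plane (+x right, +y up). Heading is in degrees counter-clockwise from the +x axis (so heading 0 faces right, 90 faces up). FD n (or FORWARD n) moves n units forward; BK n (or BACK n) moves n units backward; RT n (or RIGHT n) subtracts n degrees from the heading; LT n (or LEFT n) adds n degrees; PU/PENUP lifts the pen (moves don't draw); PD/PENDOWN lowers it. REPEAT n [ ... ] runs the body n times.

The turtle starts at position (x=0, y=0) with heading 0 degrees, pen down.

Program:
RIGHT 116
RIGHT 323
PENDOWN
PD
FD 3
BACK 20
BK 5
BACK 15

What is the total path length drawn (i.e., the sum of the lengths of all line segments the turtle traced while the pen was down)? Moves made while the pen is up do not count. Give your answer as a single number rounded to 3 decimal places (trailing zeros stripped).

Executing turtle program step by step:
Start: pos=(0,0), heading=0, pen down
RT 116: heading 0 -> 244
RT 323: heading 244 -> 281
PD: pen down
PD: pen down
FD 3: (0,0) -> (0.572,-2.945) [heading=281, draw]
BK 20: (0.572,-2.945) -> (-3.244,16.688) [heading=281, draw]
BK 5: (-3.244,16.688) -> (-4.198,21.596) [heading=281, draw]
BK 15: (-4.198,21.596) -> (-7.06,36.32) [heading=281, draw]
Final: pos=(-7.06,36.32), heading=281, 4 segment(s) drawn

Segment lengths:
  seg 1: (0,0) -> (0.572,-2.945), length = 3
  seg 2: (0.572,-2.945) -> (-3.244,16.688), length = 20
  seg 3: (-3.244,16.688) -> (-4.198,21.596), length = 5
  seg 4: (-4.198,21.596) -> (-7.06,36.32), length = 15
Total = 43

Answer: 43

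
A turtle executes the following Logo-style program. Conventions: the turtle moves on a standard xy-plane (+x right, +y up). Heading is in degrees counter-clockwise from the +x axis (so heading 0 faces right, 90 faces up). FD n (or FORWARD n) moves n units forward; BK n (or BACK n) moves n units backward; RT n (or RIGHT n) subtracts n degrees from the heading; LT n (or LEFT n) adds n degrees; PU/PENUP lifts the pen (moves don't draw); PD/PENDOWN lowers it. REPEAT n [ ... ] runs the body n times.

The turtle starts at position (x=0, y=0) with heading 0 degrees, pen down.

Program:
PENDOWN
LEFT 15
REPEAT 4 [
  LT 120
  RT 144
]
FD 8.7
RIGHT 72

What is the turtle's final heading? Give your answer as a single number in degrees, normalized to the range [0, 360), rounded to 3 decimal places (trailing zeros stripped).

Executing turtle program step by step:
Start: pos=(0,0), heading=0, pen down
PD: pen down
LT 15: heading 0 -> 15
REPEAT 4 [
  -- iteration 1/4 --
  LT 120: heading 15 -> 135
  RT 144: heading 135 -> 351
  -- iteration 2/4 --
  LT 120: heading 351 -> 111
  RT 144: heading 111 -> 327
  -- iteration 3/4 --
  LT 120: heading 327 -> 87
  RT 144: heading 87 -> 303
  -- iteration 4/4 --
  LT 120: heading 303 -> 63
  RT 144: heading 63 -> 279
]
FD 8.7: (0,0) -> (1.361,-8.593) [heading=279, draw]
RT 72: heading 279 -> 207
Final: pos=(1.361,-8.593), heading=207, 1 segment(s) drawn

Answer: 207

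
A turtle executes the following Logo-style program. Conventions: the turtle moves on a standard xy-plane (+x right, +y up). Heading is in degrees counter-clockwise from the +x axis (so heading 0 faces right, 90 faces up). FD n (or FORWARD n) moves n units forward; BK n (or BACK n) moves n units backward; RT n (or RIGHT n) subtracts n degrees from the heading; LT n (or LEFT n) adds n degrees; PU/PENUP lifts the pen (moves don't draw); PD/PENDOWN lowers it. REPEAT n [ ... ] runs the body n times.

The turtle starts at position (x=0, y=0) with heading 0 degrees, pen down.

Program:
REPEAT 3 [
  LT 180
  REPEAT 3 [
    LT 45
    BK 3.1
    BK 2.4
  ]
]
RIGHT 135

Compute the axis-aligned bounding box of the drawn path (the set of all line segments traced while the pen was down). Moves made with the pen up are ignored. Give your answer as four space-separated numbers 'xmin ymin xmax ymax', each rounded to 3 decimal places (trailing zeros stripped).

Answer: 0 0 22.667 22.667

Derivation:
Executing turtle program step by step:
Start: pos=(0,0), heading=0, pen down
REPEAT 3 [
  -- iteration 1/3 --
  LT 180: heading 0 -> 180
  REPEAT 3 [
    -- iteration 1/3 --
    LT 45: heading 180 -> 225
    BK 3.1: (0,0) -> (2.192,2.192) [heading=225, draw]
    BK 2.4: (2.192,2.192) -> (3.889,3.889) [heading=225, draw]
    -- iteration 2/3 --
    LT 45: heading 225 -> 270
    BK 3.1: (3.889,3.889) -> (3.889,6.989) [heading=270, draw]
    BK 2.4: (3.889,6.989) -> (3.889,9.389) [heading=270, draw]
    -- iteration 3/3 --
    LT 45: heading 270 -> 315
    BK 3.1: (3.889,9.389) -> (1.697,11.581) [heading=315, draw]
    BK 2.4: (1.697,11.581) -> (0,13.278) [heading=315, draw]
  ]
  -- iteration 2/3 --
  LT 180: heading 315 -> 135
  REPEAT 3 [
    -- iteration 1/3 --
    LT 45: heading 135 -> 180
    BK 3.1: (0,13.278) -> (3.1,13.278) [heading=180, draw]
    BK 2.4: (3.1,13.278) -> (5.5,13.278) [heading=180, draw]
    -- iteration 2/3 --
    LT 45: heading 180 -> 225
    BK 3.1: (5.5,13.278) -> (7.692,15.47) [heading=225, draw]
    BK 2.4: (7.692,15.47) -> (9.389,17.167) [heading=225, draw]
    -- iteration 3/3 --
    LT 45: heading 225 -> 270
    BK 3.1: (9.389,17.167) -> (9.389,20.267) [heading=270, draw]
    BK 2.4: (9.389,20.267) -> (9.389,22.667) [heading=270, draw]
  ]
  -- iteration 3/3 --
  LT 180: heading 270 -> 90
  REPEAT 3 [
    -- iteration 1/3 --
    LT 45: heading 90 -> 135
    BK 3.1: (9.389,22.667) -> (11.581,20.475) [heading=135, draw]
    BK 2.4: (11.581,20.475) -> (13.278,18.778) [heading=135, draw]
    -- iteration 2/3 --
    LT 45: heading 135 -> 180
    BK 3.1: (13.278,18.778) -> (16.378,18.778) [heading=180, draw]
    BK 2.4: (16.378,18.778) -> (18.778,18.778) [heading=180, draw]
    -- iteration 3/3 --
    LT 45: heading 180 -> 225
    BK 3.1: (18.778,18.778) -> (20.97,20.97) [heading=225, draw]
    BK 2.4: (20.97,20.97) -> (22.667,22.667) [heading=225, draw]
  ]
]
RT 135: heading 225 -> 90
Final: pos=(22.667,22.667), heading=90, 18 segment(s) drawn

Segment endpoints: x in {0, 0, 1.697, 2.192, 3.1, 3.889, 3.889, 3.889, 5.5, 7.692, 9.389, 9.389, 9.389, 11.581, 13.278, 16.378, 18.778, 20.97, 22.667}, y in {0, 2.192, 3.889, 6.989, 9.389, 11.581, 13.278, 13.278, 15.47, 17.167, 18.778, 18.778, 20.267, 20.475, 20.97, 22.667, 22.667}
xmin=0, ymin=0, xmax=22.667, ymax=22.667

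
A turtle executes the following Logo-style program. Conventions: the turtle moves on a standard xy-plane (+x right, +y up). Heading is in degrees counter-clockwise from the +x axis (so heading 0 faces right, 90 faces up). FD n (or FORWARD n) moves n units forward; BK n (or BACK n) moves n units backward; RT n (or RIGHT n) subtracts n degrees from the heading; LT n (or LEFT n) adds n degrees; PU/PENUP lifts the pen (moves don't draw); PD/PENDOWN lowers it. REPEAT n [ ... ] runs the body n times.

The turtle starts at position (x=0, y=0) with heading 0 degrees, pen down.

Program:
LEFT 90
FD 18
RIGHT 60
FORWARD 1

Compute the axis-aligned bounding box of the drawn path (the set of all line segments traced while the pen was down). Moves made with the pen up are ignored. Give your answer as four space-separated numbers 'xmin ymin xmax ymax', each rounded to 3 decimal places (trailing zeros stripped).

Executing turtle program step by step:
Start: pos=(0,0), heading=0, pen down
LT 90: heading 0 -> 90
FD 18: (0,0) -> (0,18) [heading=90, draw]
RT 60: heading 90 -> 30
FD 1: (0,18) -> (0.866,18.5) [heading=30, draw]
Final: pos=(0.866,18.5), heading=30, 2 segment(s) drawn

Segment endpoints: x in {0, 0, 0.866}, y in {0, 18, 18.5}
xmin=0, ymin=0, xmax=0.866, ymax=18.5

Answer: 0 0 0.866 18.5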